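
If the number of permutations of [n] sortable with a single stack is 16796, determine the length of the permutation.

10

Stack-sortable permutations of [n] are counted by C_n. The Catalan number equal to 16796 is C_10.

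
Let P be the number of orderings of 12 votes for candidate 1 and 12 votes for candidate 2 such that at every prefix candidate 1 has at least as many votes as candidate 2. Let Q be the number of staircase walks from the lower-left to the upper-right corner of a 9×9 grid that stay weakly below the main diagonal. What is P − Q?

Ballot sequences with n votes each where one side never trails are Dyck words, counted by C_n; here n = 12. So P = C_12 = 208012.
Monotone paths in an n×n grid that stay weakly below the diagonal are counted by C_n; here n = 9. So Q = C_9 = 4862.
P − Q = 208012 − 4862 = 203150.

203150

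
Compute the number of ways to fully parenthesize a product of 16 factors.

9694845

Ways to associate a product of 16 factors correspond to binary trees on 16 leaves, so the count is C_15.
C_15 = C_14 · 2(2·14+1)/(14+2) = 2674440 · 58/16 = 9694845.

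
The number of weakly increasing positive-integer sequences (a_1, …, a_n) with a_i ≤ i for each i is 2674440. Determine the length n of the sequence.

14

Such sub-staircase sequences of length n are counted by C_n; 2674440 = C_14.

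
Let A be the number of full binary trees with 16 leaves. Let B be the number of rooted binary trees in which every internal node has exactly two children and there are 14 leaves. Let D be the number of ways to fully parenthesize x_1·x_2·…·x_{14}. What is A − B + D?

A full binary tree with L leaves has L−1 internal nodes and is counted by C_{L−1}; L = 16 gives C_15. So A = C_15 = 9694845.
A full binary tree with L leaves has L−1 internal nodes and is counted by C_{L−1}; L = 14 gives C_13. So B = C_13 = 742900.
Parenthesizations of m factors correspond to full binary trees with m leaves, counted by C_{m−1}; m = 14 gives C_13. So D = C_13 = 742900.
A − B + D = 9694845 − 742900 + 742900 = 9694845.

9694845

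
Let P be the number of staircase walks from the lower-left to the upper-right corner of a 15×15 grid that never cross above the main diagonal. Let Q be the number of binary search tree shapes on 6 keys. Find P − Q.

9694713

Sub-diagonal monotone paths from (0,0) to (15,15) biject with Dyck paths of semilength 15, giving C_15. So P = C_15 = 9694845.
There are C_n binary search tree shapes on n keys; with n = 6 that is C_6. So Q = C_6 = 132.
P − Q = 9694845 − 132 = 9694713.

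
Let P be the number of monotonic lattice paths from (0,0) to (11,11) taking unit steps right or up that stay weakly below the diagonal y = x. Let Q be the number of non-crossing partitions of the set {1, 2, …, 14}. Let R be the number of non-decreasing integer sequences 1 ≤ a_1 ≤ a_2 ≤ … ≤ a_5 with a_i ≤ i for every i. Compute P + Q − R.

Sub-diagonal monotone paths from (0,0) to (11,11) biject with Dyck paths of semilength 11, giving C_11. So P = C_11 = 58786.
The non-crossing partitions of [14] form a lattice of size C_14. So Q = C_14 = 2674440.
Such sub-staircase sequences of length n are counted by C_n; here n = 5. So R = C_5 = 42.
P + Q − R = 58786 + 2674440 − 42 = 2733184.

2733184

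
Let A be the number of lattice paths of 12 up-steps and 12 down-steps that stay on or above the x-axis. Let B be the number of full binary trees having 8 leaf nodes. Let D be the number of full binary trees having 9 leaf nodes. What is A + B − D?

207011

Dyck paths of semilength n (length 2n) are counted by C_n; here n = 12. So A = C_12 = 208012.
Full binary trees with 8 leaves have 8−1 = 7 internal nodes, so there are C_7 of them. So B = C_7 = 429.
Full binary trees with 9 leaves have 9−1 = 8 internal nodes, so there are C_8 of them. So D = C_8 = 1430.
A + B − D = 208012 + 429 − 1430 = 207011.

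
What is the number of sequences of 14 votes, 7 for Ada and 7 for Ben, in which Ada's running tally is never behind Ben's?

429

Ballot sequences with n votes each where one side never trails are Dyck words, counted by C_n; here n = 7.
C_7 = C_6 · 2(2·6+1)/(6+2) = 132 · 26/8 = 429.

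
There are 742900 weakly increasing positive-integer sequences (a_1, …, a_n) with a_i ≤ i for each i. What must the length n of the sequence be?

13

Such sub-staircase sequences of length n are counted by C_n. Since C_13 = 742900, the index is 13.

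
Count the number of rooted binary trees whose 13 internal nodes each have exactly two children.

742900

The number of full binary trees on 13 internal nodes is the Catalan number C_13.
C_13 = 742900.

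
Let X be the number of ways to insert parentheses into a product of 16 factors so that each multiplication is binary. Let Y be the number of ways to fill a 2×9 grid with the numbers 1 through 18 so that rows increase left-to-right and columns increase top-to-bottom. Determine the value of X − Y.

9689983

Ways to associate a product of 16 factors correspond to binary trees on 16 leaves, so the count is C_15. So X = C_15 = 9694845.
By the hook-length formula (or a Dyck-path bijection), SYT of shape 2×9 number C_9. So Y = C_9 = 4862.
X − Y = 9694845 − 4862 = 9689983.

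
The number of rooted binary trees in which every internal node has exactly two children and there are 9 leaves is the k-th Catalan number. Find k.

A full binary tree with L leaves has L−1 internal nodes and is counted by C_{L−1}; L = 9 gives C_8.

8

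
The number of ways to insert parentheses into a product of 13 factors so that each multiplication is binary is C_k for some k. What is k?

12

Ways to associate a product of 13 factors correspond to binary trees on 13 leaves, so the count is C_12.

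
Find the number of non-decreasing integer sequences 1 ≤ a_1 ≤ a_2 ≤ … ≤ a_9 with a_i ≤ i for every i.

Weakly increasing sequences with a_i ≤ i biject with Dyck paths of semilength 9, so there are C_9.
C_9 = C(18,9)/10 = 48620/10 = 4862.

4862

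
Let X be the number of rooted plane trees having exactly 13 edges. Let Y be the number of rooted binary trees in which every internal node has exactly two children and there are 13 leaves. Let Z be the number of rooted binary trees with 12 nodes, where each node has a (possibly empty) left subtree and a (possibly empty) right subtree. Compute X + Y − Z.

742900

Rooted ordered trees with n edges are counted by C_n; here n = 13. So X = C_13 = 742900.
Full binary trees with 13 leaves have 13−1 = 12 internal nodes, so there are C_12 of them. So Y = C_12 = 208012.
Rooted binary trees with 12 nodes (each child slot possibly empty) number C_12. So Z = C_12 = 208012.
X + Y − Z = 742900 + 208012 − 208012 = 742900.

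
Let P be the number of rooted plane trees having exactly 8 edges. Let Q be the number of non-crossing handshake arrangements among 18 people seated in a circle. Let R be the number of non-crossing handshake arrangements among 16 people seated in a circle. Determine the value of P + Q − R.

A rooted plane tree with 8 edges has 9 nodes, and the count is C_8. So P = C_8 = 1430.
Non-crossing handshake pairings of 2n people are counted by C_n; 18 people gives n = 9. So Q = C_9 = 4862.
With 16 = 2·8 people, non-crossing handshake pairings are non-crossing perfect matchings on a circle, counted by C_8. So R = C_8 = 1430.
P + Q − R = 1430 + 4862 − 1430 = 4862.

4862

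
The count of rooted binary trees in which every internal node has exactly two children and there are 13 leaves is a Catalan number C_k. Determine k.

12

A full binary tree with L leaves has L−1 internal nodes and is counted by C_{L−1}; L = 13 gives C_12.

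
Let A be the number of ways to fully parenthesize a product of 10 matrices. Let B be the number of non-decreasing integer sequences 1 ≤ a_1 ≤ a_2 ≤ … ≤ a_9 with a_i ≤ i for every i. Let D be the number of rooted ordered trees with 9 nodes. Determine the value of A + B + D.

Bracketing 10 factors into binary products is counted by C_{10−1} = C_9. So A = C_9 = 4862.
Weakly increasing sequences with a_i ≤ i biject with Dyck paths of semilength 9, so there are C_9. So B = C_9 = 4862.
Rooted ordered (plane) trees on m nodes have m−1 edges and are counted by C_{m−1}; m = 9 gives C_8. So D = C_8 = 1430.
A + B + D = 4862 + 4862 + 1430 = 11154.

11154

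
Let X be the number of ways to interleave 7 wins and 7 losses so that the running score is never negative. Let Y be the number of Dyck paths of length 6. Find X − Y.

424

Ballot sequences with n votes each where one side never trails are Dyck words, counted by C_n; here n = 7. So X = C_7 = 429.
Dyck paths of semilength n (length 2n) are counted by C_n; here n = 3. So Y = C_3 = 5.
X − Y = 429 − 5 = 424.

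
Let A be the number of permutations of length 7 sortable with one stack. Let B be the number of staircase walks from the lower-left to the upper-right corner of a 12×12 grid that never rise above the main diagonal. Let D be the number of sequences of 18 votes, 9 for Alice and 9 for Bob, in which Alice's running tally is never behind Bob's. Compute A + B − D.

203579

Stack-sortable permutations are exactly the 231-avoiding ones, counted by C_n; here n = 7. So A = C_7 = 429.
Sub-diagonal monotone paths from (0,0) to (12,12) biject with Dyck paths of semilength 12, giving C_12. So B = C_12 = 208012.
Reading a vote for the leader as '(' and for the other as ')' turns such a sequence into a balanced string of 9 pairs, so the count is C_9. So D = C_9 = 4862.
A + B − D = 429 + 208012 − 4862 = 203579.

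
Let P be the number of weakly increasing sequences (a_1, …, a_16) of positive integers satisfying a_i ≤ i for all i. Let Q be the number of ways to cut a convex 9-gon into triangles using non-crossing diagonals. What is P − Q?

Such sub-staircase sequences of length n are counted by C_n; here n = 16. So P = C_16 = 35357670.
The number of triangulations of a 9-gon is the Catalan number C_7 (index = sides − 2). So Q = C_7 = 429.
P − Q = 35357670 − 429 = 35357241.

35357241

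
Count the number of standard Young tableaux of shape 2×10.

16796

By the hook-length formula (or a Dyck-path bijection), SYT of shape 2×10 number C_10.
C_10 = C_9 · 2(2·9+1)/(9+2) = 4862 · 38/11 = 16796.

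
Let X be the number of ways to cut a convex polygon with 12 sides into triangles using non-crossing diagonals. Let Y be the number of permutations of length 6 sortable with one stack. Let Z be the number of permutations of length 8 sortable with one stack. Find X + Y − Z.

15498

A convex 12-gon is triangulated into 10 triangles, and the number of such triangulations is the Catalan number C_{12−2} = C_10. So X = C_10 = 16796.
Stack-sortable permutations are exactly the 231-avoiding ones, counted by C_n; here n = 6. So Y = C_6 = 132.
Stack-sortable permutations are exactly the 231-avoiding ones, counted by C_n; here n = 8. So Z = C_8 = 1430.
X + Y − Z = 16796 + 132 − 1430 = 15498.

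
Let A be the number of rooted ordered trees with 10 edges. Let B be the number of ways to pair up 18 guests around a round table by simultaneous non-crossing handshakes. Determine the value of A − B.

Rooted ordered trees with n edges are counted by C_n; here n = 10. So A = C_10 = 16796.
With 18 = 2·9 people, non-crossing handshake pairings are non-crossing perfect matchings on a circle, counted by C_9. So B = C_9 = 4862.
A − B = 16796 − 4862 = 11934.

11934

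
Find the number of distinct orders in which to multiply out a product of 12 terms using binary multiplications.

Parenthesizations of m factors correspond to full binary trees with m leaves, counted by C_{m−1}; m = 12 gives C_11.
C_11 = C_10 · 2(2·10+1)/(10+2) = 16796 · 42/12 = 58786.

58786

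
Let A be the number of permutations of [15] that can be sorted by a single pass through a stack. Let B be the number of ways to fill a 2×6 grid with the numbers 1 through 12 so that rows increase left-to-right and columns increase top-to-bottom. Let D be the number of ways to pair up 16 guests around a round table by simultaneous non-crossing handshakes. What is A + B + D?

By Knuth's characterisation, the stack-sortable permutations of length 15 are the 231-avoiders, numbering C_15. So A = C_15 = 9694845.
Standard Young tableaux of shape 2×n are counted by C_n; here n = 6. So B = C_6 = 132.
With 16 = 2·8 people, non-crossing handshake pairings are non-crossing perfect matchings on a circle, counted by C_8. So D = C_8 = 1430.
A + B + D = 9694845 + 132 + 1430 = 9696407.

9696407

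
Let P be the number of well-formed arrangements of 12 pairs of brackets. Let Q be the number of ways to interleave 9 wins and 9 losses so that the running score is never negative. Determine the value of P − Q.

203150

A balanced arrangement of 12 bracket pairs is a Dyck word of semilength 12, so the count is C_12. So P = C_12 = 208012.
Ballot sequences with n votes each where one side never trails are Dyck words, counted by C_n; here n = 9. So Q = C_9 = 4862.
P − Q = 208012 − 4862 = 203150.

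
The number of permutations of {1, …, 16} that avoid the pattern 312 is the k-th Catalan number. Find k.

16

Permutations of [n] avoiding any single length-3 pattern are counted by C_n; here n = 16.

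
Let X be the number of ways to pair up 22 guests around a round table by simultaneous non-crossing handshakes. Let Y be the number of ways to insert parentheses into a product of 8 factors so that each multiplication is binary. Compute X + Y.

59215

Non-crossing handshake pairings of 2n people are counted by C_n; 22 people gives n = 11. So X = C_11 = 58786.
Parenthesizations of m factors correspond to full binary trees with m leaves, counted by C_{m−1}; m = 8 gives C_7. So Y = C_7 = 429.
X + Y = 58786 + 429 = 59215.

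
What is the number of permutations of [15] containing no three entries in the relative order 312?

For any fixed pattern of length 3, the pattern-avoiding permutations of [15] number C_15.
C_15 = 9694845.

9694845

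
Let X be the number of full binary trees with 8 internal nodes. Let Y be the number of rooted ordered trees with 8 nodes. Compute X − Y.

The number of full binary trees on 8 internal nodes is the Catalan number C_8. So X = C_8 = 1430.
A rooted plane tree on 8 nodes has 7 edges, and such trees are counted by C_7. So Y = C_7 = 429.
X − Y = 1430 − 429 = 1001.

1001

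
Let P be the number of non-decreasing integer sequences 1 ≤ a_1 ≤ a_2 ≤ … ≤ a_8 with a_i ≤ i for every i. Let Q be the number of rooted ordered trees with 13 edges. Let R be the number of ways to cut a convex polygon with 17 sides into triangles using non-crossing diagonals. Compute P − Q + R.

8953375

Weakly increasing sequences with a_i ≤ i biject with Dyck paths of semilength 8, so there are C_8. So P = C_8 = 1430.
Rooted ordered trees with n edges are counted by C_n; here n = 13. So Q = C_13 = 742900.
A convex 17-gon is triangulated into 15 triangles, and the number of such triangulations is the Catalan number C_{17−2} = C_15. So R = C_15 = 9694845.
P − Q + R = 1430 − 742900 + 9694845 = 8953375.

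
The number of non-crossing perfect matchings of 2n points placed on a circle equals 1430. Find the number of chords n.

Non-crossing pairings of 2n points on a circle are counted by C_n; 1430 = C_8.

8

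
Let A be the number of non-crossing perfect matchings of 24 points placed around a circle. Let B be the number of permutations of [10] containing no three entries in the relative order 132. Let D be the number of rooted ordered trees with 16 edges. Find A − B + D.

Non-crossing perfect matchings of 2n points on a circle are counted by C_n; with 24 points, n = 12. So A = C_12 = 208012.
For any fixed pattern of length 3, the pattern-avoiding permutations of [10] number C_10. So B = C_10 = 16796.
Rooted ordered trees with n edges are counted by C_n; here n = 16. So D = C_16 = 35357670.
A − B + D = 208012 − 16796 + 35357670 = 35548886.

35548886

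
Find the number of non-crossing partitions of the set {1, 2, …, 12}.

208012

Non-crossing partitions of an n-element set are counted by C_n; here n = 12.
C_12 = C_11 · 2(2·11+1)/(11+2) = 58786 · 46/13 = 208012.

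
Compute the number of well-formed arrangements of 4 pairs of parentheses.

A balanced arrangement of 4 bracket pairs is a Dyck word of semilength 4, so the count is C_4.
C_4 = C(8,4)/5 = 70/5 = 14.

14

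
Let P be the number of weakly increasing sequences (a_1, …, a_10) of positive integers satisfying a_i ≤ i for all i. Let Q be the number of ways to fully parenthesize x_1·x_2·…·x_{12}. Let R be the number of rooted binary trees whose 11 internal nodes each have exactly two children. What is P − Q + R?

16796

Weakly increasing sequences with a_i ≤ i biject with Dyck paths of semilength 10, so there are C_10. So P = C_10 = 16796.
Ways to associate a product of 12 factors correspond to binary trees on 12 leaves, so the count is C_11. So Q = C_11 = 58786.
Full binary trees with n internal nodes are counted by C_n; here n = 11. So R = C_11 = 58786.
P − Q + R = 16796 − 58786 + 58786 = 16796.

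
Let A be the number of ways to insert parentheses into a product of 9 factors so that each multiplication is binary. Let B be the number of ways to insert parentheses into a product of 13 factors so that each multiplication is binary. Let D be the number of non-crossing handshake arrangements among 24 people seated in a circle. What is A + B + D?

Bracketing 9 factors into binary products is counted by C_{9−1} = C_8. So A = C_8 = 1430.
Parenthesizations of m factors correspond to full binary trees with m leaves, counted by C_{m−1}; m = 13 gives C_12. So B = C_12 = 208012.
Non-crossing handshake pairings of 2n people are counted by C_n; 24 people gives n = 12. So D = C_12 = 208012.
A + B + D = 1430 + 208012 + 208012 = 417454.

417454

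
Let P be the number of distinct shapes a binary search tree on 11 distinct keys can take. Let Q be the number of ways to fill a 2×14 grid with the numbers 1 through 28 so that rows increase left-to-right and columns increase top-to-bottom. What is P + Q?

2733226

Rooted binary trees with 11 nodes (each child slot possibly empty) number C_11. So P = C_11 = 58786.
By the hook-length formula (or a Dyck-path bijection), SYT of shape 2×14 number C_14. So Q = C_14 = 2674440.
P + Q = 58786 + 2674440 = 2733226.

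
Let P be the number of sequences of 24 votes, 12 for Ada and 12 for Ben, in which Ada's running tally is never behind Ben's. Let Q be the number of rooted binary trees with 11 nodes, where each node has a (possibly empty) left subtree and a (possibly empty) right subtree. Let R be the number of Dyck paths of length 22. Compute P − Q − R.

90440

Ballot sequences with n votes each where one side never trails are Dyck words, counted by C_n; here n = 12. So P = C_12 = 208012.
There are C_n binary search tree shapes on n keys; with n = 11 that is C_11. So Q = C_11 = 58786.
Paths of 11 up- and 11 down-steps that never dip below the axis are Dyck paths; their count is C_11. So R = C_11 = 58786.
P − Q − R = 208012 − 58786 − 58786 = 90440.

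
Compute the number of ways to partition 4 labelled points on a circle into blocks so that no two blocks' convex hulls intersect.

14

The non-crossing partitions of [4] form a lattice of size C_4.
C_4 = C(8,4)/5 = 70/5 = 14.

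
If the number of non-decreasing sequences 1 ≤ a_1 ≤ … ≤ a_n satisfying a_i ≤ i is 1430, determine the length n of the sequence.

Such sub-staircase sequences of length n are counted by C_n. Since C_8 = 1430, the index is 8.

8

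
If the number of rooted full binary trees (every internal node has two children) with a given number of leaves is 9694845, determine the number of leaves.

16

Full binary trees with L leaves are counted by C_{L−1}. Since C_15 = 9694845, the index is 15.
So the index is 15, and the number of leaves is 15 + 1 = 16.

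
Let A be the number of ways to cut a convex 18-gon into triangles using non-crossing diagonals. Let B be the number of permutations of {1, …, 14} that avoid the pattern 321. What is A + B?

38032110

A convex 18-gon is triangulated into 16 triangles, and the number of such triangulations is the Catalan number C_{18−2} = C_16. So A = C_16 = 35357670.
For any fixed pattern of length 3, the pattern-avoiding permutations of [14] number C_14. So B = C_14 = 2674440.
A + B = 35357670 + 2674440 = 38032110.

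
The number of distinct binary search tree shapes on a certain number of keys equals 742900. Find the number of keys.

Binary search tree shapes on n keys are counted by C_n; 742900 = C_13.

13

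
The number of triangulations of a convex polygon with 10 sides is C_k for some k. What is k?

8

Triangulations of a convex m-gon are counted by C_{m−2}; with m = 10 this is C_8.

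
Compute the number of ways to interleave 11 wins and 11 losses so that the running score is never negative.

58786

Ballot sequences with n votes each where one side never trails are Dyck words, counted by C_n; here n = 11.
C_11 = C_10 · 2(2·10+1)/(10+2) = 16796 · 42/12 = 58786.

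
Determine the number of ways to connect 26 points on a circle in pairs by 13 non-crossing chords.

Pairing 26 circle points by 13 non-crossing chords gives C_13 matchings.
C_13 = C_12 · 2(2·12+1)/(12+2) = 208012 · 50/14 = 742900.

742900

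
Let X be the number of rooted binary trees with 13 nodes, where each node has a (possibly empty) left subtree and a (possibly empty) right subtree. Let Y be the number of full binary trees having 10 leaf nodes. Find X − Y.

738038

Binary trees (left/right distinguished) on n nodes are counted by C_n; here n = 13. So X = C_13 = 742900.
Full binary trees with 10 leaves have 10−1 = 9 internal nodes, so there are C_9 of them. So Y = C_9 = 4862.
X − Y = 742900 − 4862 = 738038.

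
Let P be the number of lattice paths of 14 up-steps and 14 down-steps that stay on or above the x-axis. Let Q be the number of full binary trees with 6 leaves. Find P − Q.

A Dyck path with 14 up-steps and 14 down-steps has semilength 14, so there are C_14 of them. So P = C_14 = 2674440.
Full binary trees with 6 leaves have 6−1 = 5 internal nodes, so there are C_5 of them. So Q = C_5 = 42.
P − Q = 2674440 − 42 = 2674398.

2674398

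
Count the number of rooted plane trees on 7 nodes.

132

Rooted ordered (plane) trees on m nodes have m−1 edges and are counted by C_{m−1}; m = 7 gives C_6.
C_6 = 132.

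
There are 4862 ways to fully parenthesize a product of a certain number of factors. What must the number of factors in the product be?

10

Parenthesizations of m factors are counted by C_{m−1}. Since C_9 = 4862, the index is 9.
So the index is 9, and the number of factors is 9 + 1 = 10.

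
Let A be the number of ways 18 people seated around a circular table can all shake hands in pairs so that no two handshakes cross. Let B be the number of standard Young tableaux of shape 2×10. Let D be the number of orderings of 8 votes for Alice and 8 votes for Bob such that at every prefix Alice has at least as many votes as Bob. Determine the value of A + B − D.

Non-crossing handshake pairings of 2n people are counted by C_n; 18 people gives n = 9. So A = C_9 = 4862.
Standard Young tableaux of shape 2×n are counted by C_n; here n = 10. So B = C_10 = 16796.
Reading a vote for the leader as '(' and for the other as ')' turns such a sequence into a balanced string of 8 pairs, so the count is C_8. So D = C_8 = 1430.
A + B − D = 4862 + 16796 − 1430 = 20228.

20228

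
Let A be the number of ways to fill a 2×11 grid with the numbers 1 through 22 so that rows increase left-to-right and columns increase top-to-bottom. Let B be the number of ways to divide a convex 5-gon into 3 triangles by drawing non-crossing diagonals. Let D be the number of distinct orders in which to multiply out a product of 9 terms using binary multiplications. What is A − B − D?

Standard Young tableaux of shape 2×n are counted by C_n; here n = 11. So A = C_11 = 58786.
A convex 5-gon is triangulated into 3 triangles, and the number of such triangulations is the Catalan number C_{5−2} = C_3. So B = C_3 = 5.
Bracketing 9 factors into binary products is counted by C_{9−1} = C_8. So D = C_8 = 1430.
A − B − D = 58786 − 5 − 1430 = 57351.

57351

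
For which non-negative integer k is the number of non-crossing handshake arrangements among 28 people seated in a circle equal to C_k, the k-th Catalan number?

With 28 = 2·14 people, non-crossing handshake pairings are non-crossing perfect matchings on a circle, counted by C_14.

14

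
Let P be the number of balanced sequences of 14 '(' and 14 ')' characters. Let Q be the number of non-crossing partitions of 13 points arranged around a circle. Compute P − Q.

1931540

Balanced strings of n pairs of brackets are counted by C_n; here n = 14. So P = C_14 = 2674440.
Non-crossing partitions of an n-element set are counted by C_n; here n = 13. So Q = C_13 = 742900.
P − Q = 2674440 − 742900 = 1931540.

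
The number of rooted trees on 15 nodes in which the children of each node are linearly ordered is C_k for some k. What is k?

Rooted ordered (plane) trees on m nodes have m−1 edges and are counted by C_{m−1}; m = 15 gives C_14.

14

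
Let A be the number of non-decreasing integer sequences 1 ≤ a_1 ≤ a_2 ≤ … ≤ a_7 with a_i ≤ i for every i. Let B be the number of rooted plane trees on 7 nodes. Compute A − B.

297

Such sub-staircase sequences of length n are counted by C_n; here n = 7. So A = C_7 = 429.
Rooted ordered (plane) trees on m nodes have m−1 edges and are counted by C_{m−1}; m = 7 gives C_6. So B = C_6 = 132.
A − B = 429 − 132 = 297.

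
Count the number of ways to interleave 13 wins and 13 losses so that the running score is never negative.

Reading a vote for the leader as '(' and for the other as ')' turns such a sequence into a balanced string of 13 pairs, so the count is C_13.
C_13 = C_12 · 2(2·12+1)/(12+2) = 208012 · 50/14 = 742900.

742900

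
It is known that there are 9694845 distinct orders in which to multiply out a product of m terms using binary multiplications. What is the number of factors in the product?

Parenthesizations of m factors are counted by C_{m−1}. Since C_15 = 9694845, the index is 15.
So the index is 15, and the number of factors is 15 + 1 = 16.

16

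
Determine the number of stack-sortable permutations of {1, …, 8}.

1430

Stack-sortable permutations are exactly the 231-avoiding ones, counted by C_n; here n = 8.
C_8 = 1430.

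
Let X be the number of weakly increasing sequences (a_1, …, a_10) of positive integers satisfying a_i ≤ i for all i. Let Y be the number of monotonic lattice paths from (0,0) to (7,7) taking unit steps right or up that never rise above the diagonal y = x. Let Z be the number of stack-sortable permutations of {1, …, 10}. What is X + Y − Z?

429

Such sub-staircase sequences of length n are counted by C_n; here n = 10. So X = C_10 = 16796.
Sub-diagonal monotone paths from (0,0) to (7,7) biject with Dyck paths of semilength 7, giving C_7. So Y = C_7 = 429.
Stack-sortable permutations are exactly the 231-avoiding ones, counted by C_n; here n = 10. So Z = C_10 = 16796.
X + Y − Z = 16796 + 429 − 16796 = 429.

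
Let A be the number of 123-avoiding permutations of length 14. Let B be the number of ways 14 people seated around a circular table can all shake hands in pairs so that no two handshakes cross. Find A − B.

2674011

Permutations of [n] avoiding any single length-3 pattern are counted by C_n; here n = 14. So A = C_14 = 2674440.
Non-crossing handshake pairings of 2n people are counted by C_n; 14 people gives n = 7. So B = C_7 = 429.
A − B = 2674440 − 429 = 2674011.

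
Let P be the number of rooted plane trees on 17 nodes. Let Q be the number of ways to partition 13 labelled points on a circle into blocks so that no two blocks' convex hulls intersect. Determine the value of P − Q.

A rooted plane tree on 17 nodes has 16 edges, and such trees are counted by C_16. So P = C_16 = 35357670.
Non-crossing partitions of an n-element set are counted by C_n; here n = 13. So Q = C_13 = 742900.
P − Q = 35357670 − 742900 = 34614770.

34614770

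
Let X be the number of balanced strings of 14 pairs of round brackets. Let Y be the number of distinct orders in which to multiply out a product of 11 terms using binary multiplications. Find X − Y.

2657644

A balanced arrangement of 14 bracket pairs is a Dyck word of semilength 14, so the count is C_14. So X = C_14 = 2674440.
Ways to associate a product of 11 factors correspond to binary trees on 11 leaves, so the count is C_10. So Y = C_10 = 16796.
X − Y = 2674440 − 16796 = 2657644.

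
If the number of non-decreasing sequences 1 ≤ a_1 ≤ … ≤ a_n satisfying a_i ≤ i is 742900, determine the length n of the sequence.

Such sub-staircase sequences of length n are counted by C_n. The Catalan number equal to 742900 is C_13.

13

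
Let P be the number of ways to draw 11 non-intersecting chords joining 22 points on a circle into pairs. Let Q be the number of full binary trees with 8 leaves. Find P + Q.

59215

Pairing 22 circle points by 11 non-crossing chords gives C_11 matchings. So P = C_11 = 58786.
A full binary tree with L leaves has L−1 internal nodes and is counted by C_{L−1}; L = 8 gives C_7. So Q = C_7 = 429.
P + Q = 58786 + 429 = 59215.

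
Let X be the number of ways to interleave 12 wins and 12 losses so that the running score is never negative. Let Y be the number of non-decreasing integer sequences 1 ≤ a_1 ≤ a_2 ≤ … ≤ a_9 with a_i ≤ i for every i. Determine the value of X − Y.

203150

Ballot sequences with n votes each where one side never trails are Dyck words, counted by C_n; here n = 12. So X = C_12 = 208012.
Such sub-staircase sequences of length n are counted by C_n; here n = 9. So Y = C_9 = 4862.
X − Y = 208012 − 4862 = 203150.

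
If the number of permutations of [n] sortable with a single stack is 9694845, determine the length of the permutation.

Stack-sortable permutations of [n] are counted by C_n. The Catalan number equal to 9694845 is C_15.

15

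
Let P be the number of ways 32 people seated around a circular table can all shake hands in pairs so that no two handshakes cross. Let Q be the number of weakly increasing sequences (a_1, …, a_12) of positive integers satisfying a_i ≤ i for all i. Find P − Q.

Non-crossing handshake pairings of 2n people are counted by C_n; 32 people gives n = 16. So P = C_16 = 35357670.
Such sub-staircase sequences of length n are counted by C_n; here n = 12. So Q = C_12 = 208012.
P − Q = 35357670 − 208012 = 35149658.

35149658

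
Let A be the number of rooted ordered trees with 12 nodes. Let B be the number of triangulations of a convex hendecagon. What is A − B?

A rooted plane tree on 12 nodes has 11 edges, and such trees are counted by C_11. So A = C_11 = 58786.
A convex 11-gon is triangulated into 9 triangles, and the number of such triangulations is the Catalan number C_{11−2} = C_9. So B = C_9 = 4862.
A − B = 58786 − 4862 = 53924.

53924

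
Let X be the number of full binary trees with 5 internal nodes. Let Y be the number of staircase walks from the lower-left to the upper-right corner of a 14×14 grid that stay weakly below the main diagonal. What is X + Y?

2674482

Full binary trees with n internal nodes are counted by C_n; here n = 5. So X = C_5 = 42.
Monotone paths in an n×n grid that stay weakly below the diagonal are counted by C_n; here n = 14. So Y = C_14 = 2674440.
X + Y = 42 + 2674440 = 2674482.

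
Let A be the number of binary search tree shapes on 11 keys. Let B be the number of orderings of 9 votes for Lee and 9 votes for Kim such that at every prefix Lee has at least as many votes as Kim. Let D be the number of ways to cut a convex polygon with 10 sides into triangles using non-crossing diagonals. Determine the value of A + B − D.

62218

There are C_n binary search tree shapes on n keys; with n = 11 that is C_11. So A = C_11 = 58786.
Reading a vote for the leader as '(' and for the other as ')' turns such a sequence into a balanced string of 9 pairs, so the count is C_9. So B = C_9 = 4862.
The number of triangulations of a 10-gon is the Catalan number C_8 (index = sides − 2). So D = C_8 = 1430.
A + B − D = 58786 + 4862 − 1430 = 62218.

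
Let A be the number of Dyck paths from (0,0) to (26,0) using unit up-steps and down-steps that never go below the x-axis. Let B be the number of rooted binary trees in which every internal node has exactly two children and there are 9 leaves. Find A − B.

Paths of 13 up- and 13 down-steps that never dip below the axis are Dyck paths; their count is C_13. So A = C_13 = 742900.
A full binary tree with L leaves has L−1 internal nodes and is counted by C_{L−1}; L = 9 gives C_8. So B = C_8 = 1430.
A − B = 742900 − 1430 = 741470.

741470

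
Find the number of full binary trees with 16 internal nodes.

35357670

The number of full binary trees on 16 internal nodes is the Catalan number C_16.
C_16 = C(32,16)/17 = 601080390/17 = 35357670.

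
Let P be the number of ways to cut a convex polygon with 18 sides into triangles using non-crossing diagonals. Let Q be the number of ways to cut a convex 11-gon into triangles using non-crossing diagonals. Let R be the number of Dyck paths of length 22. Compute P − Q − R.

35294022

A convex 18-gon is triangulated into 16 triangles, and the number of such triangulations is the Catalan number C_{18−2} = C_16. So P = C_16 = 35357670.
A convex 11-gon is triangulated into 9 triangles, and the number of such triangulations is the Catalan number C_{11−2} = C_9. So Q = C_9 = 4862.
A Dyck path with 11 up-steps and 11 down-steps has semilength 11, so there are C_11 of them. So R = C_11 = 58786.
P − Q − R = 35357670 − 4862 − 58786 = 35294022.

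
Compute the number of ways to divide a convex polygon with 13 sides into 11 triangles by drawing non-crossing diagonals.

58786

The number of triangulations of a 13-gon is the Catalan number C_11 (index = sides − 2).
C_11 = C(22,11)/12 = 705432/12 = 58786.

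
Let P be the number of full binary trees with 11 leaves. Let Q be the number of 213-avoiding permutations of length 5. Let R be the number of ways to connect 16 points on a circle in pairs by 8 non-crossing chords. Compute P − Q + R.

18184

A full binary tree with L leaves has L−1 internal nodes and is counted by C_{L−1}; L = 11 gives C_10. So P = C_10 = 16796.
Permutations of [n] avoiding any single length-3 pattern are counted by C_n; here n = 5. So Q = C_5 = 42.
Non-crossing perfect matchings of 2n points on a circle are counted by C_n; with 16 points, n = 8. So R = C_8 = 1430.
P − Q + R = 16796 − 42 + 1430 = 18184.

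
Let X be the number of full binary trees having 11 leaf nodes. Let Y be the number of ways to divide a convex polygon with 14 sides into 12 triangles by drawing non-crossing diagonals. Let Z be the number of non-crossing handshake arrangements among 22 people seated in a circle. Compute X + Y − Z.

166022

Full binary trees with 11 leaves have 11−1 = 10 internal nodes, so there are C_10 of them. So X = C_10 = 16796.
The number of triangulations of a 14-gon is the Catalan number C_12 (index = sides − 2). So Y = C_12 = 208012.
With 22 = 2·11 people, non-crossing handshake pairings are non-crossing perfect matchings on a circle, counted by C_11. So Z = C_11 = 58786.
X + Y − Z = 16796 + 208012 − 58786 = 166022.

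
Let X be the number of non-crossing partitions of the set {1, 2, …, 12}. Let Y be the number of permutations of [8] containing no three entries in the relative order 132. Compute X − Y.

The non-crossing partitions of [12] form a lattice of size C_12. So X = C_12 = 208012.
For any fixed pattern of length 3, the pattern-avoiding permutations of [8] number C_8. So Y = C_8 = 1430.
X − Y = 208012 − 1430 = 206582.

206582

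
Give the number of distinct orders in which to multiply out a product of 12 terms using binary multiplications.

58786

Bracketing 12 factors into binary products is counted by C_{12−1} = C_11.
C_11 = 58786.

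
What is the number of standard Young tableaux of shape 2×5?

42

By the hook-length formula (or a Dyck-path bijection), SYT of shape 2×5 number C_5.
C_5 = C_4 · 2(2·4+1)/(4+2) = 14 · 18/6 = 42.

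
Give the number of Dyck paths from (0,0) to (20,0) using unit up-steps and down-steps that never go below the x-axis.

16796

A Dyck path with 10 up-steps and 10 down-steps has semilength 10, so there are C_10 of them.
C_10 = C(20,10)/11 = 184756/11 = 16796.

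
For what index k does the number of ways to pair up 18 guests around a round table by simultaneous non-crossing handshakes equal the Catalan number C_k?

With 18 = 2·9 people, non-crossing handshake pairings are non-crossing perfect matchings on a circle, counted by C_9.

9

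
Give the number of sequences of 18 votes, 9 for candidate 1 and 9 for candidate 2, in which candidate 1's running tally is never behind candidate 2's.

Reading a vote for the leader as '(' and for the other as ')' turns such a sequence into a balanced string of 9 pairs, so the count is C_9.
C_9 = C(18,9)/10 = 48620/10 = 4862.

4862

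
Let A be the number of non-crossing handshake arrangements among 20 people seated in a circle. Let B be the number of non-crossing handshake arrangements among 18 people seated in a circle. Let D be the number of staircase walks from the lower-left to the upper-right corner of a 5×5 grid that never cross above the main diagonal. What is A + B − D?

21616

With 20 = 2·10 people, non-crossing handshake pairings are non-crossing perfect matchings on a circle, counted by C_10. So A = C_10 = 16796.
Non-crossing handshake pairings of 2n people are counted by C_n; 18 people gives n = 9. So B = C_9 = 4862.
Sub-diagonal monotone paths from (0,0) to (5,5) biject with Dyck paths of semilength 5, giving C_5. So D = C_5 = 42.
A + B − D = 16796 + 4862 − 42 = 21616.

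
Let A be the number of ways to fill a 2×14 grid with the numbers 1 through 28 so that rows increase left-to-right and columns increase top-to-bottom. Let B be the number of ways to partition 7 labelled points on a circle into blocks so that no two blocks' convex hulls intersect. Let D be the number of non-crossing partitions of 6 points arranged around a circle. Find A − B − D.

2673879

By the hook-length formula (or a Dyck-path bijection), SYT of shape 2×14 number C_14. So A = C_14 = 2674440.
Non-crossing partitions of an n-element set are counted by C_n; here n = 7. So B = C_7 = 429.
The non-crossing partitions of [6] form a lattice of size C_6. So D = C_6 = 132.
A − B − D = 2674440 − 429 − 132 = 2673879.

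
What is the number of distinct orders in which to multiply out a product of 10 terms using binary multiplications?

4862

Bracketing 10 factors into binary products is counted by C_{10−1} = C_9.
C_9 = C_8 · 2(2·8+1)/(8+2) = 1430 · 34/10 = 4862.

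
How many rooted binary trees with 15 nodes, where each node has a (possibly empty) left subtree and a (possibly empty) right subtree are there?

9694845

There are C_n binary search tree shapes on n keys; with n = 15 that is C_15.
C_15 = 9694845.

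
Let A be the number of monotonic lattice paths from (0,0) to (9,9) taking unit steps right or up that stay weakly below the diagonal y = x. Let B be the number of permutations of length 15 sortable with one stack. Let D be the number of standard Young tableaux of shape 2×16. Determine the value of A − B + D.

Sub-diagonal monotone paths from (0,0) to (9,9) biject with Dyck paths of semilength 9, giving C_9. So A = C_9 = 4862.
By Knuth's characterisation, the stack-sortable permutations of length 15 are the 231-avoiders, numbering C_15. So B = C_15 = 9694845.
Standard Young tableaux of shape 2×n are counted by C_n; here n = 16. So D = C_16 = 35357670.
A − B + D = 4862 − 9694845 + 35357670 = 25667687.

25667687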